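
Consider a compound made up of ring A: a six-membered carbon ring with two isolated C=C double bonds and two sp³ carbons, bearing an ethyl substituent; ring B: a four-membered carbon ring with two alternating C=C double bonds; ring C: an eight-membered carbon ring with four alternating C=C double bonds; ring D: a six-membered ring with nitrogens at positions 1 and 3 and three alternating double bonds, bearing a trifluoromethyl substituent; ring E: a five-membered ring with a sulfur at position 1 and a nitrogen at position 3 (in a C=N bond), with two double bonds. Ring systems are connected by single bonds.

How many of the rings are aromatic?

Ring A has two sp³ carbons, so it is not fully conjugated — not aromatic (1,4-cyclohexadiene).
Ring B has only sp² ring atoms; a planar conformation would have a fully conjugated π system of 4 electrons. But 4 = 4(1), which is 4n not 4n+2, so ring B is not aromatic (cyclobutadiene) — cyclobutadiene is antiaromatic and distorts to a rectangle.
Ring C has only sp² ring atoms; a planar conformation would have a fully conjugated π system of 8 electrons. But 8 = 4(2), which is 4n not 4n+2, so ring C is not aromatic (cyclooctatetraene) — cyclooctatetraene distorts into a non-planar tub to avoid antiaromaticity.
Ring D has a continuous p-orbital overlap around the ring; 3 ring double bonds give 6 π electrons. 6 = 4(1)+2, so ring D is aromatic (pyrimidine).
Ring E has a continuous p-orbital overlap around the ring; 2 ring double bonds (4 π electrons) plus a heteroatom lone pair (2) give 6 π electrons. Since 6 = 4n+2 (n=1), ring E is aromatic (thiazole).
Aromatic: D, E. Total: 2.

2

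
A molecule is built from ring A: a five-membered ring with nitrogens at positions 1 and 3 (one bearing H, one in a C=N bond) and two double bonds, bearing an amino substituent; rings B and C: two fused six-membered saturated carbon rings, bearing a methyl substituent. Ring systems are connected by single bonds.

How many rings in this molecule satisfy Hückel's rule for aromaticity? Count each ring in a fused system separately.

Ring A is planar and fully conjugated; 2 ring double bonds (4 π electrons) plus a heteroatom lone pair (2) give 6 π electrons. That satisfies 4n+2 with n=1, so ring A is aromatic (imidazole).
Ring B has only sp³ atoms, so it is not fully conjugated — not aromatic (cyclohexane ring).
Ring C has only sp³ atoms, so it is not fully conjugated — not aromatic (cyclohexane ring).
Aromatic: A. Total: 1.

1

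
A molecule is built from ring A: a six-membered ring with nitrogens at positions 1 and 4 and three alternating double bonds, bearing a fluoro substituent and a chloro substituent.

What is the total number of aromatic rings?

1

Ring A has a continuous p-orbital overlap around the ring; 3 ring double bonds give 6 π electrons. 6 = 4(1)+2, so ring A is aromatic (pyrazine).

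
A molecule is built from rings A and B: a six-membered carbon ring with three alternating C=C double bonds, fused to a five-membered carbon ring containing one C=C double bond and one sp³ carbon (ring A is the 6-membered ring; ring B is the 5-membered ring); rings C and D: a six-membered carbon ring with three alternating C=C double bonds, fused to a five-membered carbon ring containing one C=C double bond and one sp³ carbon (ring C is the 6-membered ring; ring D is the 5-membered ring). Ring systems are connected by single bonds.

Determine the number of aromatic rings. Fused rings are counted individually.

2

Ring A is fully conjugated (every ring atom contributes a p orbital); 3 ring double bonds give 6 π electrons. 6 = 4(1)+2, so ring A is aromatic (benzene ring).
Ring B has one sp³ carbon, so it is not fully conjugated — not aromatic (cyclopentene ring).
Ring C is planar and fully conjugated; 3 ring double bonds give 6 π electrons. Since 6 = 4n+2 (n=1), ring C is aromatic (benzene ring).
Ring D has one sp³ carbon, so it is not fully conjugated — not aromatic (cyclopentene ring).
Aromatic: A, C. Total: 2.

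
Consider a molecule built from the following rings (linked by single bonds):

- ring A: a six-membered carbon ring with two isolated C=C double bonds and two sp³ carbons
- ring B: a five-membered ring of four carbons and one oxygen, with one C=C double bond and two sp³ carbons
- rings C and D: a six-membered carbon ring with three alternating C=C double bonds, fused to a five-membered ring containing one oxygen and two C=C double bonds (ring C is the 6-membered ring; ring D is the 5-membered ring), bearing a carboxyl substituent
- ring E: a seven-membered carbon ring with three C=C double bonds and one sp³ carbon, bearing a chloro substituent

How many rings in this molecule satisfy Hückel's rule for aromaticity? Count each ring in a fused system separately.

Ring A has two sp³ carbons, so it is not fully conjugated — not aromatic (1,4-cyclohexadiene).
Ring B has two sp³ carbons, so it is not fully conjugated — not aromatic (2,3-dihydrofuran).
Rings C and D form a fused bicyclic system (with one oxygen) with 9 sp² atoms and 10 π electrons from ring double bonds plus a heteroatom lone pair. 10 = 4(2)+2, so the system is aromatic and both rings count as aromatic (benzofuran).
Ring E has one sp³ carbon, so it is not fully conjugated — not aromatic (cycloheptatriene).
Aromatic: C, D. Total: 2.

2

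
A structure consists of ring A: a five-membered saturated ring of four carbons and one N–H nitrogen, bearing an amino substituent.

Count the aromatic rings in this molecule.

0

Ring A has only sp³ atoms, so it is not fully conjugated — not aromatic (pyrrolidine).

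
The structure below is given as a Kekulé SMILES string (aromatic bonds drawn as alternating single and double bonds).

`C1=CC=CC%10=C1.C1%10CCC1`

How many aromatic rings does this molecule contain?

1

The SMILES encodes a six-membered carbon ring with three alternating C=C double bonds; a four-membered saturated carbon ring.
The 6-membered ring is fully conjugated (every ring atom contributes a p orbital); 3 ring double bonds give 6 π electrons. That satisfies 4n+2 with n=1, so it is aromatic (benzene).
The 4-membered ring has only sp³ atoms, so it is not fully conjugated — not aromatic (cyclobutane).
1 of the 2 rings is aromatic. Total: 1.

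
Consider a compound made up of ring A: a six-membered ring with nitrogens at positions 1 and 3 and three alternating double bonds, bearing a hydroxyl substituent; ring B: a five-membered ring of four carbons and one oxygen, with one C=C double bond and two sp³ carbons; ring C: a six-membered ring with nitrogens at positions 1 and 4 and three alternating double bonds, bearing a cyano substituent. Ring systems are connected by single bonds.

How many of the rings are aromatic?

Ring A is planar and fully conjugated; 3 ring double bonds give 6 π electrons. 6 = 4(1)+2, so ring A is aromatic (pyrimidine).
Ring B has two sp³ carbons, so it is not fully conjugated — not aromatic (2,3-dihydrofuran).
Ring C has a continuous p-orbital overlap around the ring; 3 ring double bonds give 6 π electrons. 6 = 4(1)+2, so ring C is aromatic (pyrazine).
Aromatic: A, C. Total: 2.

2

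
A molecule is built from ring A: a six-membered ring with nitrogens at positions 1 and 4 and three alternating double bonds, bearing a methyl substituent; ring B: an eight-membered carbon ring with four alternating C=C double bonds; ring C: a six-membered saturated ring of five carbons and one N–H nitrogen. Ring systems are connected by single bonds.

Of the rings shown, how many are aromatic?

Ring A is planar and fully conjugated; 3 ring double bonds give 6 π electrons. 6 = 4(1)+2, so ring A is aromatic (pyrazine).
Ring B has only sp² ring atoms; a planar conformation would have a fully conjugated π system of 8 electrons. But 8 = 4(2), which is 4n not 4n+2, so ring B is not aromatic (cyclooctatetraene) — cyclooctatetraene distorts into a non-planar tub to avoid antiaromaticity.
Ring C has only sp³ atoms, so it is not fully conjugated — not aromatic (piperidine).
Aromatic: A. Total: 1.

1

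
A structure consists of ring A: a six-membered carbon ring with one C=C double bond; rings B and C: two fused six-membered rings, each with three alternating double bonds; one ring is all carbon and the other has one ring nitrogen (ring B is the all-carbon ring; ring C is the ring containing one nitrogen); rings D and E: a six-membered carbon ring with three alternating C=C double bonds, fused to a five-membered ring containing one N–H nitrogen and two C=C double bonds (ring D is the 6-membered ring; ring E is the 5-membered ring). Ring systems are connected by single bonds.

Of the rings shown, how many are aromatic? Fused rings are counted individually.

Ring A has four sp³ carbons, so it is not fully conjugated — not aromatic (cyclohexene).
Rings B and C form a fused bicyclic system (with one nitrogen) with 10 sp² atoms and 10 π electrons from ring double bonds. 10 = 4(2)+2, so the system is aromatic and both rings count as aromatic (quinoline).
Rings D and E form a fused bicyclic system (with one N–H) with 9 sp² atoms and 10 π electrons from ring double bonds plus a heteroatom lone pair. 10 = 4(2)+2, so the system is aromatic and both rings count as aromatic (indole).
Aromatic: B, C, D, E. Total: 4.

4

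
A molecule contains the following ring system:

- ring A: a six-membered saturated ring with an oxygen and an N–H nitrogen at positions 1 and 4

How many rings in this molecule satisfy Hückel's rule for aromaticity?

Ring A has only sp³ atoms, so it is not fully conjugated — not aromatic (morpholine).

0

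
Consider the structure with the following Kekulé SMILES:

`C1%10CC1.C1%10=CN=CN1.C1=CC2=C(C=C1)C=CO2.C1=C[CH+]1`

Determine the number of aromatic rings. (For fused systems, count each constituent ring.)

The SMILES encodes a three-membered saturated carbon ring; a five-membered ring with nitrogens at positions 1 and 3 (one bearing H, one in a C=N bond) and two double bonds; a six-membered carbon ring with three alternating C=C double bonds, fused to a five-membered ring containing one oxygen and two C=C double bonds; a three-membered all-carbon ring bearing a positive charge on one carbon, with one C=C double bond.
The 3-membered ring has only sp³ atoms, so it is not fully conjugated — not aromatic (cyclopropane).
The 5-membered ring with two nitrogens (one N–H, one =N–) is planar and fully conjugated; 2 ring double bonds (4 π electrons) plus a heteroatom lone pair (2) give 6 π electrons. 6 = 4(1)+2, so it is aromatic (imidazole).
The fused 6/5-membered bicyclic (with one oxygen) is a single π system with 9 sp² atoms and 10 π electrons from ring double bonds plus a heteroatom lone pair. 10 = 4(2)+2, so the system is aromatic and both rings count as aromatic (benzofuran).
The second 3-membered ring is planar and fully conjugated; 1 ring double bond (2 π electrons) plus the carbocation's empty p orbital (0, but keeps the ring conjugated) give 2 π electrons. 2 = 4(0)+2, so it is aromatic (cyclopropenyl cation).
4 of the 5 rings are aromatic. Total: 4.

4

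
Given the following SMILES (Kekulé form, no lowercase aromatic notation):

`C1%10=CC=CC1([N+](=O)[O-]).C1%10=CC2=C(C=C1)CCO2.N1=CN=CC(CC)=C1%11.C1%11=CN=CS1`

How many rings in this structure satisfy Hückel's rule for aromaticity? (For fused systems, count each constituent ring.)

The SMILES encodes a five-membered carbon ring with two conjugated C=C double bonds and one sp³ carbon; a six-membered carbon ring with three alternating C=C double bonds, fused to a five-membered ring containing one oxygen and two sp³ carbons; a six-membered ring with nitrogens at positions 1 and 3 and three alternating double bonds; a five-membered ring with a sulfur at position 1 and a nitrogen at position 3 (in a C=N bond), with two double bonds.
The 5-membered ring has one sp³ carbon, so it is not fully conjugated — not aromatic (cyclopentadiene).
The 6-membered ring is planar and fully conjugated; 3 ring double bonds give 6 π electrons. 6 = 4(1)+2, so it is aromatic (benzene ring).
The 5-membered ring with one oxygen has two sp³ carbons, so it is not fully conjugated — not aromatic (oxolane ring).
The 6-membered ring with two nitrogens (1,3) is fully conjugated (every ring atom contributes a p orbital); 3 ring double bonds give 6 π electrons. 6 = 4(1)+2, so it is aromatic (pyrimidine).
The 5-membered ring with one sulfur and one =N– has a continuous p-orbital overlap around the ring; 2 ring double bonds (4 π electrons) plus a heteroatom lone pair (2) give 6 π electrons. Since 6 = 4n+2 (n=1), it is aromatic (thiazole).
3 of the 5 rings are aromatic. Total: 3.

3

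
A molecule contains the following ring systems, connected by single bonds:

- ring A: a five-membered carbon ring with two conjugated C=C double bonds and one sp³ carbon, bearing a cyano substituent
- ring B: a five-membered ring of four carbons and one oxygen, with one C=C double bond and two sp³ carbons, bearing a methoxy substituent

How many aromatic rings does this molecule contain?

Ring A has one sp³ carbon, so it is not fully conjugated — not aromatic (cyclopentadiene).
Ring B has two sp³ carbons, so it is not fully conjugated — not aromatic (2,3-dihydrofuran).
No ring is aromatic. Total: 0.

0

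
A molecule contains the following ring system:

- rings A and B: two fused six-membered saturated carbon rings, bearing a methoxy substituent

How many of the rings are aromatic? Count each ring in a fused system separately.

Ring A has only sp³ atoms, so it is not fully conjugated — not aromatic (cyclohexane ring).
Ring B has only sp³ atoms, so it is not fully conjugated — not aromatic (cyclohexane ring).
No ring is aromatic. Total: 0.

0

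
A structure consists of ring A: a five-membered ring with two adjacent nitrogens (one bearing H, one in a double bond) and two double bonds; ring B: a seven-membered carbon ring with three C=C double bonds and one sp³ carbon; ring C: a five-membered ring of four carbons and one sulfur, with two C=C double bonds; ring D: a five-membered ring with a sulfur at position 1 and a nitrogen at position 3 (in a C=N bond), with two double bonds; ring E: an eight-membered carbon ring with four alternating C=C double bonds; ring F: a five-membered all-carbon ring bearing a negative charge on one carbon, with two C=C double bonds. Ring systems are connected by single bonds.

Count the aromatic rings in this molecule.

Ring A has a continuous p-orbital overlap around the ring; 2 ring double bonds (4 π electrons) plus a heteroatom lone pair (2) give 6 π electrons. 6 = 4(1)+2, so ring A is aromatic (pyrazole).
Ring B has one sp³ carbon, so it is not fully conjugated — not aromatic (cycloheptatriene).
Ring C is planar and fully conjugated; 2 ring double bonds (4 π electrons) plus a heteroatom lone pair (2) give 6 π electrons. That satisfies 4n+2 with n=1, so ring C is aromatic (thiophene).
Ring D is fully conjugated (every ring atom contributes a p orbital); 2 ring double bonds (4 π electrons) plus a heteroatom lone pair (2) give 6 π electrons. That satisfies 4n+2 with n=1, so ring D is aromatic (thiazole).
Ring E has only sp² ring atoms; a planar conformation would have a fully conjugated π system of 8 electrons. But 8 = 4(2), which is 4n not 4n+2, so ring E is not aromatic (cyclooctatetraene) — cyclooctatetraene distorts into a non-planar tub to avoid antiaromaticity.
Ring F is planar and fully conjugated; 2 ring double bonds (4 π electrons) plus the carbanion lone pair (2) give 6 π electrons. Since 6 = 4n+2 (n=1), ring F is aromatic (cyclopentadienyl anion).
Aromatic: A, C, D, F. Total: 4.

4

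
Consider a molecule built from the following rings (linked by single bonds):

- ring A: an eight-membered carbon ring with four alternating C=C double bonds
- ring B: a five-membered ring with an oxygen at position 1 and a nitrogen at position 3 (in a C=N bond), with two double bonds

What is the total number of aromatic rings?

1

Ring A has only sp² ring atoms; a planar conformation would have a fully conjugated π system of 8 electrons. But 8 = 4(2), which is 4n not 4n+2, so ring A is not aromatic (cyclooctatetraene) — cyclooctatetraene distorts into a non-planar tub to avoid antiaromaticity.
Ring B has a continuous p-orbital overlap around the ring; 2 ring double bonds (4 π electrons) plus a heteroatom lone pair (2) give 6 π electrons. Since 6 = 4n+2 (n=1), ring B is aromatic (oxazole).
Aromatic: B. Total: 1.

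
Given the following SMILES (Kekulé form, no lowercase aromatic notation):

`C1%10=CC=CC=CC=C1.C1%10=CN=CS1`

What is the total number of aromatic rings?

1

The SMILES encodes an eight-membered carbon ring with four alternating C=C double bonds; a five-membered ring with a sulfur at position 1 and a nitrogen at position 3 (in a C=N bond), with two double bonds.
The 8-membered ring has only sp² ring atoms; a planar conformation would have a fully conjugated π system of 8 electrons. But 8 = 4(2), which is 4n not 4n+2, so it is not aromatic (cyclooctatetraene) — cyclooctatetraene distorts into a non-planar tub to avoid antiaromaticity.
The 5-membered ring with one sulfur and one =N– is fully conjugated (every ring atom contributes a p orbital); 2 ring double bonds (4 π electrons) plus a heteroatom lone pair (2) give 6 π electrons. 6 = 4(1)+2, so it is aromatic (thiazole).
1 of the 2 rings is aromatic. Total: 1.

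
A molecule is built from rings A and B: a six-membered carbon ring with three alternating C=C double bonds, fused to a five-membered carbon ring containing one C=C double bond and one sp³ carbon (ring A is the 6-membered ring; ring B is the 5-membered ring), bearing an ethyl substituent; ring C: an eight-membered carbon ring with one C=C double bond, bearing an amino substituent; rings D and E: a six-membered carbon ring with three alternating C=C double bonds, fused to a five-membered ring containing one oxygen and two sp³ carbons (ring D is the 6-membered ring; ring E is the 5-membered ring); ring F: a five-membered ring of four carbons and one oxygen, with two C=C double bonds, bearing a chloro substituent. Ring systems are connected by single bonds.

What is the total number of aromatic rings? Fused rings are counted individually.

Ring A is planar and fully conjugated; 3 ring double bonds give 6 π electrons. Since 6 = 4n+2 (n=1), ring A is aromatic (benzene ring).
Ring B has one sp³ carbon, so it is not fully conjugated — not aromatic (cyclopentene ring).
Ring C has six sp³ carbons, so it is not fully conjugated — not aromatic (cyclooctene).
Ring D is planar and fully conjugated; 3 ring double bonds give 6 π electrons. That satisfies 4n+2 with n=1, so ring D is aromatic (benzene ring).
Ring E has two sp³ carbons, so it is not fully conjugated — not aromatic (oxolane ring).
Ring F has a continuous p-orbital overlap around the ring; 2 ring double bonds (4 π electrons) plus a heteroatom lone pair (2) give 6 π electrons. That satisfies 4n+2 with n=1, so ring F is aromatic (furan).
Aromatic: A, D, F. Total: 3.

3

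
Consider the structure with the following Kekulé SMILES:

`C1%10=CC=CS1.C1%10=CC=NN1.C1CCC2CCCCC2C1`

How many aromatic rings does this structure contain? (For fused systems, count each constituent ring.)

The SMILES encodes a five-membered ring of four carbons and one sulfur, with two C=C double bonds; a five-membered ring with two adjacent nitrogens (one bearing H, one in a double bond) and two double bonds; two fused six-membered saturated carbon rings.
The 5-membered ring with one sulfur is fully conjugated (every ring atom contributes a p orbital); 2 ring double bonds (4 π electrons) plus a heteroatom lone pair (2) give 6 π electrons. Since 6 = 4n+2 (n=1), it is aromatic (thiophene).
The 5-membered ring with two adjacent nitrogens (one N–H, one =N–) is fully conjugated (every ring atom contributes a p orbital); 2 ring double bonds (4 π electrons) plus a heteroatom lone pair (2) give 6 π electrons. 6 = 4(1)+2, so it is aromatic (pyrazole).
The 6-membered ring has only sp³ atoms, so it is not fully conjugated — not aromatic (cyclohexane ring).
The second 6-membered ring has only sp³ atoms, so it is not fully conjugated — not aromatic (cyclohexane ring).
2 of the 4 rings are aromatic. Total: 2.

2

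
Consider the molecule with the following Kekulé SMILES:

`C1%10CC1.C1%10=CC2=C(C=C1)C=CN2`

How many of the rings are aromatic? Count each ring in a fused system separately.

2

The SMILES encodes a three-membered saturated carbon ring; a six-membered carbon ring with three alternating C=C double bonds, fused to a five-membered ring containing one N–H nitrogen and two C=C double bonds.
The 3-membered ring has only sp³ atoms, so it is not fully conjugated — not aromatic (cyclopropane).
The fused 6/5-membered bicyclic (with one N–H) is a single π system with 9 sp² atoms and 10 π electrons from ring double bonds plus a heteroatom lone pair. 10 = 4(2)+2, so the system is aromatic and both rings count as aromatic (indole).
2 of the 3 rings are aromatic. Total: 2.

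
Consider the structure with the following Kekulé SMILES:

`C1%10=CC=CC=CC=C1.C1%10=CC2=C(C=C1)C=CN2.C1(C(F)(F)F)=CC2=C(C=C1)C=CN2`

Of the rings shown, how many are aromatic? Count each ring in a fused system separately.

The SMILES encodes an eight-membered carbon ring with four alternating C=C double bonds; a six-membered carbon ring with three alternating C=C double bonds, fused to a five-membered ring containing one N–H nitrogen and two C=C double bonds; a six-membered carbon ring with three alternating C=C double bonds, fused to a five-membered ring containing one N–H nitrogen and two C=C double bonds.
The 8-membered ring has only sp² ring atoms; a planar conformation would have a fully conjugated π system of 8 electrons. But 8 = 4(2), which is 4n not 4n+2, so it is not aromatic (cyclooctatetraene) — cyclooctatetraene distorts into a non-planar tub to avoid antiaromaticity.
The fused 6/5-membered bicyclic (with one N–H) is a single π system with 9 sp² atoms and 10 π electrons from ring double bonds plus a heteroatom lone pair. 10 = 4(2)+2, so the system is aromatic and both rings count as aromatic (indole).
The fused 6/5-membered bicyclic (with one N–H) is a single π system with 9 sp² atoms and 10 π electrons from ring double bonds plus a heteroatom lone pair. 10 = 4(2)+2, so the system is aromatic and both rings count as aromatic (indole).
4 of the 5 rings are aromatic. Total: 4.

4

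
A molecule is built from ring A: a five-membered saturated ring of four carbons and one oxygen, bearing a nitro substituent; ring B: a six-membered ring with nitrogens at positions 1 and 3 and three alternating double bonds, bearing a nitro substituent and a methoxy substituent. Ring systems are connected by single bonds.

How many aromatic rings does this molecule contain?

1

Ring A has only sp³ atoms, so it is not fully conjugated — not aromatic (tetrahydrofuran).
Ring B is planar and fully conjugated; 3 ring double bonds give 6 π electrons. 6 = 4(1)+2, so ring B is aromatic (pyrimidine).
Aromatic: B. Total: 1.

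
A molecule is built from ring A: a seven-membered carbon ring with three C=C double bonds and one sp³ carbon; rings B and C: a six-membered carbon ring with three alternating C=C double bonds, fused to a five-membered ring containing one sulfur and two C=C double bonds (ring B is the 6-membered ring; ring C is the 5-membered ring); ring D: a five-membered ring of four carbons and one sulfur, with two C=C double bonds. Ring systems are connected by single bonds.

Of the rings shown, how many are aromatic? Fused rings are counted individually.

3

Ring A has one sp³ carbon, so it is not fully conjugated — not aromatic (cycloheptatriene).
Rings B and C form a fused bicyclic system (with one sulfur) with 9 sp² atoms and 10 π electrons from ring double bonds plus a heteroatom lone pair. 10 = 4(2)+2, so the system is aromatic and both rings count as aromatic (benzothiophene).
Ring D is planar and fully conjugated; 2 ring double bonds (4 π electrons) plus a heteroatom lone pair (2) give 6 π electrons. That satisfies 4n+2 with n=1, so ring D is aromatic (thiophene).
Aromatic: B, C, D. Total: 3.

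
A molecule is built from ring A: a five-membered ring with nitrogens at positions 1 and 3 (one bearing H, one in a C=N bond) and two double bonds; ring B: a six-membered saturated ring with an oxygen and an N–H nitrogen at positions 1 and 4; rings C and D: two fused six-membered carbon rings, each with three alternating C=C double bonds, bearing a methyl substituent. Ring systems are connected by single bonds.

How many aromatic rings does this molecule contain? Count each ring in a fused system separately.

3

Ring A is fully conjugated (every ring atom contributes a p orbital); 2 ring double bonds (4 π electrons) plus a heteroatom lone pair (2) give 6 π electrons. 6 = 4(1)+2, so ring A is aromatic (imidazole).
Ring B has only sp³ atoms, so it is not fully conjugated — not aromatic (morpholine).
Rings C and D form a fused bicyclic system with 10 sp² atoms and 10 π electrons from ring double bonds. 10 = 4(2)+2, so the system is aromatic and both rings count as aromatic (naphthalene).
Aromatic: A, C, D. Total: 3.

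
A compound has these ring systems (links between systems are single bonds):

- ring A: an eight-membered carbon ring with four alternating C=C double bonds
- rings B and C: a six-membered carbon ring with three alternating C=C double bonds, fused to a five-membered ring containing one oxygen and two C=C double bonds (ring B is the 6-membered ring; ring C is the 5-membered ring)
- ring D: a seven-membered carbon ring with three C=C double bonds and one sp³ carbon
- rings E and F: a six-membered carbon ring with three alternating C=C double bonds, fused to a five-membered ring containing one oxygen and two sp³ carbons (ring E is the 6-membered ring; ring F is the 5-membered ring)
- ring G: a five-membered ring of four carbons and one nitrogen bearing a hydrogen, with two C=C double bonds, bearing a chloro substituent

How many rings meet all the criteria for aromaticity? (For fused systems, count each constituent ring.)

Ring A has only sp² ring atoms; a planar conformation would have a fully conjugated π system of 8 electrons. But 8 = 4(2), which is 4n not 4n+2, so ring A is not aromatic (cyclooctatetraene) — cyclooctatetraene distorts into a non-planar tub to avoid antiaromaticity.
Rings B and C form a fused bicyclic system (with one oxygen) with 9 sp² atoms and 10 π electrons from ring double bonds plus a heteroatom lone pair. 10 = 4(2)+2, so the system is aromatic and both rings count as aromatic (benzofuran).
Ring D has one sp³ carbon, so it is not fully conjugated — not aromatic (cycloheptatriene).
Ring E is fully conjugated (every ring atom contributes a p orbital); 3 ring double bonds give 6 π electrons. Since 6 = 4n+2 (n=1), ring E is aromatic (benzene ring).
Ring F has two sp³ carbons, so it is not fully conjugated — not aromatic (oxolane ring).
Ring G is planar and fully conjugated; 2 ring double bonds (4 π electrons) plus a heteroatom lone pair (2) give 6 π electrons. Since 6 = 4n+2 (n=1), ring G is aromatic (pyrrole).
Aromatic: B, C, E, G. Total: 4.

4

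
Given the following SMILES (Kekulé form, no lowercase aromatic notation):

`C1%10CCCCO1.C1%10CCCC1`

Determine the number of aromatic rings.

0

The SMILES encodes a six-membered saturated ring of five carbons and one oxygen; a five-membered saturated carbon ring.
The 6-membered ring with one oxygen has only sp³ atoms, so it is not fully conjugated — not aromatic (tetrahydropyran).
The 5-membered ring has only sp³ atoms, so it is not fully conjugated — not aromatic (cyclopentane).
None of the rings are aromatic. Total: 0.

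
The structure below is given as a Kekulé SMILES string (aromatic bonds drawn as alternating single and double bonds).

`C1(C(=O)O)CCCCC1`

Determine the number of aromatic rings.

The SMILES encodes a six-membered saturated carbon ring.
The 6-membered ring has only sp³ atoms, so it is not fully conjugated — not aromatic (cyclohexane).

0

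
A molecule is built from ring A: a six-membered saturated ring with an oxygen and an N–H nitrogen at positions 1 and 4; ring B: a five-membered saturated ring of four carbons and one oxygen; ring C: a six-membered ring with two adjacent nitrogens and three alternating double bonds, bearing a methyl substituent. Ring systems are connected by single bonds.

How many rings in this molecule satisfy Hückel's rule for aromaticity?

Ring A has only sp³ atoms, so it is not fully conjugated — not aromatic (morpholine).
Ring B has only sp³ atoms, so it is not fully conjugated — not aromatic (tetrahydrofuran).
Ring C is planar and fully conjugated; 3 ring double bonds give 6 π electrons. 6 = 4(1)+2, so ring C is aromatic (pyridazine).
Aromatic: C. Total: 1.

1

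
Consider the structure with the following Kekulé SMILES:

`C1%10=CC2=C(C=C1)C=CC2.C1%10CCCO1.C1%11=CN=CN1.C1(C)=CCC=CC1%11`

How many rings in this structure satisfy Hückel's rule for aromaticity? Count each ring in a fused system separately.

The SMILES encodes a six-membered carbon ring with three alternating C=C double bonds, fused to a five-membered carbon ring containing one C=C double bond and one sp³ carbon; a five-membered saturated ring of four carbons and one oxygen; a five-membered ring with nitrogens at positions 1 and 3 (one bearing H, one in a C=N bond) and two double bonds; a six-membered carbon ring with two isolated C=C double bonds and two sp³ carbons.
The 6-membered ring has a continuous p-orbital overlap around the ring; 3 ring double bonds give 6 π electrons. That satisfies 4n+2 with n=1, so it is aromatic (benzene ring).
The 5-membered ring has one sp³ carbon, so it is not fully conjugated — not aromatic (cyclopentene ring).
The 5-membered ring with one oxygen has only sp³ atoms, so it is not fully conjugated — not aromatic (tetrahydrofuran).
The 5-membered ring with two nitrogens (one N–H, one =N–) is fully conjugated (every ring atom contributes a p orbital); 2 ring double bonds (4 π electrons) plus a heteroatom lone pair (2) give 6 π electrons. Since 6 = 4n+2 (n=1), it is aromatic (imidazole).
The second 6-membered ring has two sp³ carbons, so it is not fully conjugated — not aromatic (1,4-cyclohexadiene).
2 of the 5 rings are aromatic. Total: 2.

2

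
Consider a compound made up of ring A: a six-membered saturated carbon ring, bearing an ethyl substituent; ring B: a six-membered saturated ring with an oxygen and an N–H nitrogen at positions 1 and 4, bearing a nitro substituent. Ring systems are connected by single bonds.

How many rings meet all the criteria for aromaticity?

0

Ring A has only sp³ atoms, so it is not fully conjugated — not aromatic (cyclohexane).
Ring B has only sp³ atoms, so it is not fully conjugated — not aromatic (morpholine).
No ring is aromatic. Total: 0.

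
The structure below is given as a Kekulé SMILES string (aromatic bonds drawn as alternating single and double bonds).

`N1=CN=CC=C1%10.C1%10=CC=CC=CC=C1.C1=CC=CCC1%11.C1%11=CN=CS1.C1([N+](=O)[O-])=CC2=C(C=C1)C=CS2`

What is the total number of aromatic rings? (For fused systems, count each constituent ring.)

The SMILES encodes a six-membered ring with nitrogens at positions 1 and 3 and three alternating double bonds; an eight-membered carbon ring with four alternating C=C double bonds; a six-membered carbon ring with two conjugated C=C double bonds and two sp³ carbons; a five-membered ring with a sulfur at position 1 and a nitrogen at position 3 (in a C=N bond), with two double bonds; a six-membered carbon ring with three alternating C=C double bonds, fused to a five-membered ring containing one sulfur and two C=C double bonds.
The 6-membered ring with two nitrogens (1,3) has a continuous p-orbital overlap around the ring; 3 ring double bonds give 6 π electrons. Since 6 = 4n+2 (n=1), it is aromatic (pyrimidine).
The 8-membered ring has only sp² ring atoms; a planar conformation would have a fully conjugated π system of 8 electrons. But 8 = 4(2), which is 4n not 4n+2, so it is not aromatic (cyclooctatetraene) — cyclooctatetraene distorts into a non-planar tub to avoid antiaromaticity.
The 6-membered ring has two sp³ carbons, so it is not fully conjugated — not aromatic (1,3-cyclohexadiene).
The 5-membered ring with one sulfur and one =N– is planar and fully conjugated; 2 ring double bonds (4 π electrons) plus a heteroatom lone pair (2) give 6 π electrons. 6 = 4(1)+2, so it is aromatic (thiazole).
The fused 6/5-membered bicyclic (with one sulfur) is a single π system with 9 sp² atoms and 10 π electrons from ring double bonds plus a heteroatom lone pair. 10 = 4(2)+2, so the system is aromatic and both rings count as aromatic (benzothiophene).
4 of the 6 rings are aromatic. Total: 4.

4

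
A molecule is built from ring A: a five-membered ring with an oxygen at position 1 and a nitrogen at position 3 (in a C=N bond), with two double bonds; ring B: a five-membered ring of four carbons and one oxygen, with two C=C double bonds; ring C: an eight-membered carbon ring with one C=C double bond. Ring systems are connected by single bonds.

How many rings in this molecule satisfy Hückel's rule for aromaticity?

Ring A has a continuous p-orbital overlap around the ring; 2 ring double bonds (4 π electrons) plus a heteroatom lone pair (2) give 6 π electrons. 6 = 4(1)+2, so ring A is aromatic (oxazole).
Ring B has a continuous p-orbital overlap around the ring; 2 ring double bonds (4 π electrons) plus a heteroatom lone pair (2) give 6 π electrons. That satisfies 4n+2 with n=1, so ring B is aromatic (furan).
Ring C has six sp³ carbons, so it is not fully conjugated — not aromatic (cyclooctene).
Aromatic: A, B. Total: 2.

2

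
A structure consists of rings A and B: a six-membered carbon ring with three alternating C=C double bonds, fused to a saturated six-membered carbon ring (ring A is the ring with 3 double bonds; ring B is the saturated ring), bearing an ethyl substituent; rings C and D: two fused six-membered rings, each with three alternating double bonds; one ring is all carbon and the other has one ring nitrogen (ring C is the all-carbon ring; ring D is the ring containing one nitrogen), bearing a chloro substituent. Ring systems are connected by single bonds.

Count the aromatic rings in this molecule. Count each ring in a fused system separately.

Ring A is fully conjugated (every ring atom contributes a p orbital); 3 ring double bonds give 6 π electrons. That satisfies 4n+2 with n=1, so ring A is aromatic (benzene ring).
Ring B has four sp³ carbons, so it is not fully conjugated — not aromatic (cyclohexane ring).
Rings C and D form a fused bicyclic system (with one nitrogen) with 10 sp² atoms and 10 π electrons from ring double bonds. 10 = 4(2)+2, so the system is aromatic and both rings count as aromatic (quinoline).
Aromatic: A, C, D. Total: 3.

3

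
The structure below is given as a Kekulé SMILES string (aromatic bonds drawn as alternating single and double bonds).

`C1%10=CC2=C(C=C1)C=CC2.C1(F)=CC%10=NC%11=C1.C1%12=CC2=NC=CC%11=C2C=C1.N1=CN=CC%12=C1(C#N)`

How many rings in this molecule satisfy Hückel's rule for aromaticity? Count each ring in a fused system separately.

The SMILES encodes a six-membered carbon ring with three alternating C=C double bonds, fused to a five-membered carbon ring containing one C=C double bond and one sp³ carbon; a six-membered ring of five carbons and one nitrogen with three alternating double bonds; two fused six-membered rings, each with three alternating double bonds; one ring is all carbon and the other has one ring nitrogen; a six-membered ring with nitrogens at positions 1 and 3 and three alternating double bonds.
The 6-membered ring is planar and fully conjugated; 3 ring double bonds give 6 π electrons. Since 6 = 4n+2 (n=1), it is aromatic (benzene ring).
The 5-membered ring has one sp³ carbon, so it is not fully conjugated — not aromatic (cyclopentene ring).
The 6-membered ring with one nitrogen is fully conjugated (every ring atom contributes a p orbital); 3 ring double bonds give 6 π electrons. That satisfies 4n+2 with n=1, so it is aromatic (pyridine).
The fused 6/6-membered bicyclic (with one nitrogen) is a single π system with 10 sp² atoms and 10 π electrons from ring double bonds. 10 = 4(2)+2, so the system is aromatic and both rings count as aromatic (quinoline).
The 6-membered ring with two nitrogens (1,3) is planar and fully conjugated; 3 ring double bonds give 6 π electrons. Since 6 = 4n+2 (n=1), it is aromatic (pyrimidine).
5 of the 6 rings are aromatic. Total: 5.

5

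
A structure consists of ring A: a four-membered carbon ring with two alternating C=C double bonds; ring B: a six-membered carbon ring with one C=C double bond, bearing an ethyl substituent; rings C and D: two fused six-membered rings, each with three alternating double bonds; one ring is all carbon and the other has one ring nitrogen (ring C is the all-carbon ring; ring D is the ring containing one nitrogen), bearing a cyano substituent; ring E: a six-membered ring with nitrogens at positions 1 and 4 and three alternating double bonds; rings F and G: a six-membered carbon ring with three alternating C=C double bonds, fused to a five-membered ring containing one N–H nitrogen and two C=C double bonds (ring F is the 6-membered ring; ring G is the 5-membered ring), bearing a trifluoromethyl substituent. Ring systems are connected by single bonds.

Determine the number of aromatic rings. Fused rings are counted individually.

Ring A has only sp² ring atoms; a planar conformation would have a fully conjugated π system of 4 electrons. But 4 = 4(1), which is 4n not 4n+2, so ring A is not aromatic (cyclobutadiene) — cyclobutadiene is antiaromatic and distorts to a rectangle.
Ring B has four sp³ carbons, so it is not fully conjugated — not aromatic (cyclohexene).
Rings C and D form a fused bicyclic system (with one nitrogen) with 10 sp² atoms and 10 π electrons from ring double bonds. 10 = 4(2)+2, so the system is aromatic and both rings count as aromatic (quinoline).
Ring E has a continuous p-orbital overlap around the ring; 3 ring double bonds give 6 π electrons. That satisfies 4n+2 with n=1, so ring E is aromatic (pyrazine).
Rings F and G form a fused bicyclic system (with one N–H) with 9 sp² atoms and 10 π electrons from ring double bonds plus a heteroatom lone pair. 10 = 4(2)+2, so the system is aromatic and both rings count as aromatic (indole).
Aromatic: C, D, E, F, G. Total: 5.

5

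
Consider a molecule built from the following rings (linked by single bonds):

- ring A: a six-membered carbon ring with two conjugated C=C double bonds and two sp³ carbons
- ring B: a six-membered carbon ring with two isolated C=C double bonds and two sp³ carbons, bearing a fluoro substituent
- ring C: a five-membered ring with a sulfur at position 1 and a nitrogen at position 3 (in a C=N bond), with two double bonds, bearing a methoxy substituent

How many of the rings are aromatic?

Ring A has two sp³ carbons, so it is not fully conjugated — not aromatic (1,3-cyclohexadiene).
Ring B has two sp³ carbons, so it is not fully conjugated — not aromatic (1,4-cyclohexadiene).
Ring C is fully conjugated (every ring atom contributes a p orbital); 2 ring double bonds (4 π electrons) plus a heteroatom lone pair (2) give 6 π electrons. That satisfies 4n+2 with n=1, so ring C is aromatic (thiazole).
Aromatic: C. Total: 1.

1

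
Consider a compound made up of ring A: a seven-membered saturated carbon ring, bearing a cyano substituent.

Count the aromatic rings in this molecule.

0

Ring A has only sp³ atoms, so it is not fully conjugated — not aromatic (cycloheptane).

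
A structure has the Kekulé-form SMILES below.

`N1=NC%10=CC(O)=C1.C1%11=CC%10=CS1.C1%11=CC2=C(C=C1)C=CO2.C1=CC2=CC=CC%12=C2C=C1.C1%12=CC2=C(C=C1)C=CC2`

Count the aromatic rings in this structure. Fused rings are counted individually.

7

The SMILES encodes a six-membered ring with two adjacent nitrogens and three alternating double bonds; a five-membered ring of four carbons and one sulfur, with two C=C double bonds; a six-membered carbon ring with three alternating C=C double bonds, fused to a five-membered ring containing one oxygen and two C=C double bonds; two fused six-membered carbon rings, each with three alternating C=C double bonds; a six-membered carbon ring with three alternating C=C double bonds, fused to a five-membered carbon ring containing one C=C double bond and one sp³ carbon.
The 6-membered ring with two nitrogens (1,2) is fully conjugated (every ring atom contributes a p orbital); 3 ring double bonds give 6 π electrons. Since 6 = 4n+2 (n=1), it is aromatic (pyridazine).
The 5-membered ring with one sulfur is planar and fully conjugated; 2 ring double bonds (4 π electrons) plus a heteroatom lone pair (2) give 6 π electrons. 6 = 4(1)+2, so it is aromatic (thiophene).
The fused 6/5-membered bicyclic (with one oxygen) is a single π system with 9 sp² atoms and 10 π electrons from ring double bonds plus a heteroatom lone pair. 10 = 4(2)+2, so the system is aromatic and both rings count as aromatic (benzofuran).
The fused 6/6-membered bicyclic is a single π system with 10 sp² atoms and 10 π electrons from ring double bonds. 10 = 4(2)+2, so the system is aromatic and both rings count as aromatic (naphthalene).
The 6-membered ring has a continuous p-orbital overlap around the ring; 3 ring double bonds give 6 π electrons. 6 = 4(1)+2, so it is aromatic (benzene ring).
The 5-membered ring has one sp³ carbon, so it is not fully conjugated — not aromatic (cyclopentene ring).
7 of the 8 rings are aromatic. Total: 7.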